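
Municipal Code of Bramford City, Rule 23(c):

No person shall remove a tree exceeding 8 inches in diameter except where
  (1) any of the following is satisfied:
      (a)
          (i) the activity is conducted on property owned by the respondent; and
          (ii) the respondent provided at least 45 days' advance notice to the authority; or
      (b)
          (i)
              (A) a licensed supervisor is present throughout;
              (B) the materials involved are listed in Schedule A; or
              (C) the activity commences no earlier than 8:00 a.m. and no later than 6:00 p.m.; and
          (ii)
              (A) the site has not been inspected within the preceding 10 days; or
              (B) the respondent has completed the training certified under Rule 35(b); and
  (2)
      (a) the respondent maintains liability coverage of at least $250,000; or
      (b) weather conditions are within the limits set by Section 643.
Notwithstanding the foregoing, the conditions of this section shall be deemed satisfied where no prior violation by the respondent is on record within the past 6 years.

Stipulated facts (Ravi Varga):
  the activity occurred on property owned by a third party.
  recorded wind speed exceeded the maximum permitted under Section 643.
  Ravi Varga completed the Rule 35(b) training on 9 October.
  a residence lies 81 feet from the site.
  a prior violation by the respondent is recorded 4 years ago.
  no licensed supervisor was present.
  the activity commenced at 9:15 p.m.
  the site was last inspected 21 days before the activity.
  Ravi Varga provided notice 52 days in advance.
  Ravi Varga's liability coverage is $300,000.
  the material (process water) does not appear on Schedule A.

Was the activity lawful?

(i) own property — fails.
(ii) ≥45 days' notice — satisfied.
So (a) is not satisfied (F AND T).
(A) supervisor present — fails.
(B) Schedule A material — fails.
(C) start within hours — not met.
So (i) is not satisfied (F OR F OR F).
(A) not (site inspected) — holds.
(B) training certified — satisfied.
(ii): T OR T → true.
(b) = F AND T = false.
(1): F OR F → false.
(a) coverage ≥ $250,000 — satisfied.
(b) weather ok — not satisfied.
(2) = T OR F = true.
Overall = F AND T = false.
Exception (no prior violation) — not satisfied.
Result: main false OR exception false → false.

No — unlawful.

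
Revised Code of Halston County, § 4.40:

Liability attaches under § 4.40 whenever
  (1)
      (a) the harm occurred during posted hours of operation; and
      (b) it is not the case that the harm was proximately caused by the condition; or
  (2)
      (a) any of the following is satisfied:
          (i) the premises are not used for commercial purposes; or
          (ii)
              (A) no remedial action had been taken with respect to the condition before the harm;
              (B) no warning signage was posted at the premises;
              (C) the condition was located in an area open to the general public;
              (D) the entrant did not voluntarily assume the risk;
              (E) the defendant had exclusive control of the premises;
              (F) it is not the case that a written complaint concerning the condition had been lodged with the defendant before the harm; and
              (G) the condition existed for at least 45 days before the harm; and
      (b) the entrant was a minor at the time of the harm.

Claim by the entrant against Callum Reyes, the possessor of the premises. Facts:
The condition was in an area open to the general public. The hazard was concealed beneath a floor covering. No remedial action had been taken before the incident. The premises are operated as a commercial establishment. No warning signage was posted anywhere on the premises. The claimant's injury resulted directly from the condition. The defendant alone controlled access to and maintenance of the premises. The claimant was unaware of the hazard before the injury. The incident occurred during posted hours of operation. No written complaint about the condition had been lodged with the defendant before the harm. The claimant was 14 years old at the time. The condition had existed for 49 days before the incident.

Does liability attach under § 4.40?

(a) during posted hours — met.
(b) not (proximate cause) — fails.
So (1) is not satisfied (T AND F).
(i) not (commercial use) — not satisfied.
(A) no remedial action — met.
(B) no signage posted — met.
(C) public area — holds.
(D) no assumed risk — holds.
(E) exclusive control — met.
(F) not (complaint lodged) — met.
(G) condition ≥45 days old — holds.
(ii) = T AND T AND T AND T AND T AND T AND T = true.
(a): F OR T → true.
(b) entrant a minor — holds.
So (2) is satisfied (T AND T).
Overall: F OR T → true.

Yes — liable.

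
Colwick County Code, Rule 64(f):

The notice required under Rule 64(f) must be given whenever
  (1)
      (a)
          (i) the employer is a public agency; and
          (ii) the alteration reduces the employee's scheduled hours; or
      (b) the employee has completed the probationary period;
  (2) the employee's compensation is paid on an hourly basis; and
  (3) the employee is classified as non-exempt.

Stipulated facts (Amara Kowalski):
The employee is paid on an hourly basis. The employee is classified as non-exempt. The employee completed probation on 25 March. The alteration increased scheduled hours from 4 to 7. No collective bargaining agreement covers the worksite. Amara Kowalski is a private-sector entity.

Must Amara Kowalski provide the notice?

Yes — required.

(i) public agency — fails.
(ii) hours reduced — not met.
So (a) is not satisfied (F AND F).
(b) past probation — holds.
(1): F OR T → true.
(2) hourly-paid — met.
(3) non-exempt — holds.
Overall = T AND T AND T = true.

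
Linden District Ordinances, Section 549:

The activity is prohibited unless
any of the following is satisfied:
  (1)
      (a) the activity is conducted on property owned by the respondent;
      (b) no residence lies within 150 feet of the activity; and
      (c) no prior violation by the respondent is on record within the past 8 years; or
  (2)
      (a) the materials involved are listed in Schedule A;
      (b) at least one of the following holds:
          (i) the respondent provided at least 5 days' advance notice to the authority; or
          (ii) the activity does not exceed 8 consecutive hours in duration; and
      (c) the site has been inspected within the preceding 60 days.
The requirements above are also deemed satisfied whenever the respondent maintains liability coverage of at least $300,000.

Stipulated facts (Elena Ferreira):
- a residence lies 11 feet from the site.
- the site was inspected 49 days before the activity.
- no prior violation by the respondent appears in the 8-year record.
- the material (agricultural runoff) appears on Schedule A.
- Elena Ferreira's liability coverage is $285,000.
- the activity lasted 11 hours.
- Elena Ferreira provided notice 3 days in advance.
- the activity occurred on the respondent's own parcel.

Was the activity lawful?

No — unlawful.

(a) own property — met.
(b) no residence in 150 ft — fails.
(c) no prior violation — satisfied.
(1) = T AND F AND T = false.
(a) Schedule A material — holds.
(i) ≥5 days' notice — not met.
(ii) ≤ 8 hrs duration — fails.
So (b) is not satisfied (F OR F).
(c) site inspected — satisfied.
So (2) is not satisfied (T AND F AND T).
Overall: F OR F → false.
Exception (coverage ≥ $300,000) — not satisfied.
Result: main false OR exception false → false.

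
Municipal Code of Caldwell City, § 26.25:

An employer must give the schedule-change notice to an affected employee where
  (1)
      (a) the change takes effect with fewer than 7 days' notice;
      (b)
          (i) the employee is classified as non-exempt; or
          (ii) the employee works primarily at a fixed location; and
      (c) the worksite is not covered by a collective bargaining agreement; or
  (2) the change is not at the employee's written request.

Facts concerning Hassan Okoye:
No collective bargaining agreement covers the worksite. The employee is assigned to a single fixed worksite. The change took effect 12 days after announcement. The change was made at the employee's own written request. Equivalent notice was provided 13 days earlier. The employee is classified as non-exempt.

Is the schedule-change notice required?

(a) < 7 days' notice — not met.
(i) non-exempt — holds.
(ii) fixed location — met.
(b): T OR T → true.
(c) no CBA — holds.
So (1) is not satisfied (F AND T AND T).
(2) not employee-requested — fails.
Overall: F OR F → false.

No — not required.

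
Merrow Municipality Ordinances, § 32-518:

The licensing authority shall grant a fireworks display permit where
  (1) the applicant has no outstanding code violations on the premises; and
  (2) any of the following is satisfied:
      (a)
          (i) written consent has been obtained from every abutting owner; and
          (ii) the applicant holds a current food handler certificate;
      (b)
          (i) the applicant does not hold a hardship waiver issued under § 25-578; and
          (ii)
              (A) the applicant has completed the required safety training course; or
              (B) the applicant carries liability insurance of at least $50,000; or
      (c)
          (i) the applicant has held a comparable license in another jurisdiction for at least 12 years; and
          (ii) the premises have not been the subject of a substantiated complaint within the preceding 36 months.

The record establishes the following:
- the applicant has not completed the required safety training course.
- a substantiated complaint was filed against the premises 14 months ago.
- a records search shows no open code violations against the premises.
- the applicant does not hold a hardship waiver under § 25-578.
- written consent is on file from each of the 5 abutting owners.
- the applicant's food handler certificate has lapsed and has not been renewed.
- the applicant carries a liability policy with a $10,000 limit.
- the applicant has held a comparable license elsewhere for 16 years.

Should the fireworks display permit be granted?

No — denied.

(1) no code violations — satisfied.
(i) all abutters consent — holds.
(ii) food handler cert. — not satisfied.
(a) = T AND F = false.
(i) not (hardship waiver) — holds.
(A) safety training — fails.
(B) insurance ≥ $50,000 — fails.
(ii): F OR F → false.
(b) = T AND F = false.
(i) prior license ≥ 12 yr — holds.
(ii) no complaint in 36 mo. — fails.
So (c) is not satisfied (T AND F).
(2): F OR F OR F → false.
Overall = T AND F = false.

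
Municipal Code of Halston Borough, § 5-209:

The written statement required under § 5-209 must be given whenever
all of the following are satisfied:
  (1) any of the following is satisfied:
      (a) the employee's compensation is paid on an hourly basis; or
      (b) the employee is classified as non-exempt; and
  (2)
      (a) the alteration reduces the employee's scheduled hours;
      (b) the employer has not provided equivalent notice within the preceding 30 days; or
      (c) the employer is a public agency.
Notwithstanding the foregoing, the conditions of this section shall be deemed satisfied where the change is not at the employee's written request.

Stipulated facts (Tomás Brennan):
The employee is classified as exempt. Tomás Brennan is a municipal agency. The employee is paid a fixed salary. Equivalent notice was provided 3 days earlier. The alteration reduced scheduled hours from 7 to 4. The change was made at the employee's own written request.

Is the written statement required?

No — not required.

(a) hourly-paid — not satisfied.
(b) non-exempt — not satisfied.
(1): F OR F → false.
(a) hours reduced — satisfied.
(b) no recent notice — fails.
(c) public agency — met.
(2) = T OR F OR T = true.
Overall: F AND T → false.
Exception (not employee-requested) — not satisfied.
Result: main false OR exception false → false.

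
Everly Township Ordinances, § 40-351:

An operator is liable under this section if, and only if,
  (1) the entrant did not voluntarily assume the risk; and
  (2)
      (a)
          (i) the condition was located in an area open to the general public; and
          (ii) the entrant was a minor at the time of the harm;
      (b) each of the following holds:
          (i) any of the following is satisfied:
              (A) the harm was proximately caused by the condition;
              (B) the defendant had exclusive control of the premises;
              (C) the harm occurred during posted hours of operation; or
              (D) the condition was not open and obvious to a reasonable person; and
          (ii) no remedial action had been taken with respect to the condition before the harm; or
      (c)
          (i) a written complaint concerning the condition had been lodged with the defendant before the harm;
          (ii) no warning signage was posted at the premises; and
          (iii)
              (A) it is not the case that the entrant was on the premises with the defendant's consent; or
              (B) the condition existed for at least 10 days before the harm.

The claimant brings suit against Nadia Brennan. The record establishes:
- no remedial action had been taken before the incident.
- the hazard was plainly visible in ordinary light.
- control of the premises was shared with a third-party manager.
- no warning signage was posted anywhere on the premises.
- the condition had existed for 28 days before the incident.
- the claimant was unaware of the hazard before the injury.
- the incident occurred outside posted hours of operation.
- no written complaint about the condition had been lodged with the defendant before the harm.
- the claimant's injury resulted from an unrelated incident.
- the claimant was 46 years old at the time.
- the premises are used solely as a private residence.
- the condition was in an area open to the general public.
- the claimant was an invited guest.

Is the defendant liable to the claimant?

No — not liable.

(1) no assumed risk — met.
(i) public area — satisfied.
(ii) entrant a minor — not met.
(a): T AND F → false.
(A) proximate cause — not satisfied.
(B) exclusive control — fails.
(C) during posted hours — not met.
(D) not open/obvious — not satisfied.
So (i) is not satisfied (F OR F OR F OR F).
(ii) no remedial action — met.
(b) = F AND T = false.
(i) complaint lodged — fails.
(ii) no signage posted — met.
(A) not (consent to enter) — not satisfied.
(B) condition ≥10 days old — met.
(iii) = F OR T = true.
(c) = F AND T AND T = false.
(2): F OR F OR F → false.
Overall: T AND F → false.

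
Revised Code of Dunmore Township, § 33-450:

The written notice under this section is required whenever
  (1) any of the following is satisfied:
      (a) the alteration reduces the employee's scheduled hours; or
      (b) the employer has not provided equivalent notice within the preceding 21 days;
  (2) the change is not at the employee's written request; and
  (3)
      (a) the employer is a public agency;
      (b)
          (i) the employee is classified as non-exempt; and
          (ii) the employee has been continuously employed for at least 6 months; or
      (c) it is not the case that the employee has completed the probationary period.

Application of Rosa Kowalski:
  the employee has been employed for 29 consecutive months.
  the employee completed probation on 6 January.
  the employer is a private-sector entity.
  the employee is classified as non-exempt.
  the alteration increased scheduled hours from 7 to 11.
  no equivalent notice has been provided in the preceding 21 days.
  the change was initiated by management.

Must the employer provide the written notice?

(a) hours reduced — fails.
(b) no recent notice — met.
(1) = F OR T = true.
(2) not employee-requested — holds.
(a) public agency — not met.
(i) non-exempt — met.
(ii) tenure ≥ 6 mo. — holds.
(b): T AND T → true.
(c) not (past probation) — fails.
(3) = F OR T OR F = true.
Overall = T AND T AND T = true.

Yes — required.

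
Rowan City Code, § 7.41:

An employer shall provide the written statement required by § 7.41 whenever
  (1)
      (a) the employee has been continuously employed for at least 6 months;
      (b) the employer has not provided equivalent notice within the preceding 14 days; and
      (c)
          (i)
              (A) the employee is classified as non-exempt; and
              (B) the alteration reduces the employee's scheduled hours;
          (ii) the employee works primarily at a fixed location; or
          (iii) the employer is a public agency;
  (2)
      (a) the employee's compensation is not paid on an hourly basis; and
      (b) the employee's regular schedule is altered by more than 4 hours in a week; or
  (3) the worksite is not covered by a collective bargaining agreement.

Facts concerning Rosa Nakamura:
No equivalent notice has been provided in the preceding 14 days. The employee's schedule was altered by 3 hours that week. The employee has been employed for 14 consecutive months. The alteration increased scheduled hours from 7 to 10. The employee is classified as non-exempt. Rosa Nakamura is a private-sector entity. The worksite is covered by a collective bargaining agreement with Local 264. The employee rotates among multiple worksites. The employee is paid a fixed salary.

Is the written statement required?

(a) tenure ≥ 6 mo. — satisfied.
(b) no recent notice — holds.
(A) non-exempt — met.
(B) hours reduced — not satisfied.
(i): T AND F → false.
(ii) fixed location — not met.
(iii) public agency — not met.
(c): F OR F OR F → false.
(1): T AND T AND F → false.
(a) not (hourly-paid) — holds.
(b) schedule shift > 4h — fails.
(2) = T AND F = false.
(3) no CBA — fails.
Overall: F OR F OR F → false.

No — not required.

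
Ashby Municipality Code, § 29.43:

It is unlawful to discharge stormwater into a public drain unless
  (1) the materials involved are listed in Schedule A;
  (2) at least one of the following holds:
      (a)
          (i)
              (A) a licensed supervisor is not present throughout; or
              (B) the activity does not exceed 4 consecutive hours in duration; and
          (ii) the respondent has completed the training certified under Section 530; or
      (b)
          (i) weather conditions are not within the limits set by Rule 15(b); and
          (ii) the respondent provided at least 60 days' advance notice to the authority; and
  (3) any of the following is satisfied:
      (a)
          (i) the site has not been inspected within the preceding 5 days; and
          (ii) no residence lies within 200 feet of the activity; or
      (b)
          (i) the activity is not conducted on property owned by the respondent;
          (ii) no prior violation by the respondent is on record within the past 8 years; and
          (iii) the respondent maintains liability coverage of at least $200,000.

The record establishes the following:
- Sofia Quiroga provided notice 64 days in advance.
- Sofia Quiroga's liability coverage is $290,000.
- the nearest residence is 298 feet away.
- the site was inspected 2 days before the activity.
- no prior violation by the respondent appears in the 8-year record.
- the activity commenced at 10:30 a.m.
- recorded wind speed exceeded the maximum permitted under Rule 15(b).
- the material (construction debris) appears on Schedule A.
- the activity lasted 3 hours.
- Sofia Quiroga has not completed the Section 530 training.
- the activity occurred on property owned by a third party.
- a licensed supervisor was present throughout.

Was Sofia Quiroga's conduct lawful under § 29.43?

(1) Schedule A material — satisfied.
(A) not (supervisor present) — fails.
(B) ≤ 4 hrs duration — met.
So (i) is satisfied (F OR T).
(ii) training certified — fails.
(a): T AND F → false.
(i) not (weather ok) — holds.
(ii) ≥60 days' notice — met.
So (b) is satisfied (T AND T).
(2): F OR T → true.
(i) not (site inspected) — not satisfied.
(ii) no residence in 200 ft — holds.
So (a) is not satisfied (F AND T).
(i) not (own property) — satisfied.
(ii) no prior violation — satisfied.
(iii) coverage ≥ $200,000 — holds.
(b): T AND T AND T → true.
(3): F OR T → true.
Overall = T AND T AND T = true.

Yes — lawful.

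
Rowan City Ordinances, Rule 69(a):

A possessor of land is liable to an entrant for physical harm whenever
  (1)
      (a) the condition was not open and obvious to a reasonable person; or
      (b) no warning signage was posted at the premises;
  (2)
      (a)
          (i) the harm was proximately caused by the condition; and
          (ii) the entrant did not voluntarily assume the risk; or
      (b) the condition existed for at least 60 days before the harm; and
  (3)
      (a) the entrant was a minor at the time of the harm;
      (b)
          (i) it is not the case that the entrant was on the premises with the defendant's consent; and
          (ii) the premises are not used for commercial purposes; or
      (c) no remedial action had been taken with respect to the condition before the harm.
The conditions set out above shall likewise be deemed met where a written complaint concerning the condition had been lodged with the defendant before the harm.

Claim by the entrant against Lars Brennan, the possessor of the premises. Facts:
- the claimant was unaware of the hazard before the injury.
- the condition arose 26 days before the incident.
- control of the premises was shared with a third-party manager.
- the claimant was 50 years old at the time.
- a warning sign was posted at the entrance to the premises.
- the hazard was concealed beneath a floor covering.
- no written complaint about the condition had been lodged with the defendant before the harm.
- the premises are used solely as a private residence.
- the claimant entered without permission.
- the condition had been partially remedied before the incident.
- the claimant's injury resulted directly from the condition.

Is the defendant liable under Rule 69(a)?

Yes — liable.

(a) not open/obvious — met.
(b) no signage posted — not met.
(1): T OR F → true.
(i) proximate cause — holds.
(ii) no assumed risk — met.
So (a) is satisfied (T AND T).
(b) condition ≥60 days old — not satisfied.
So (2) is satisfied (T OR F).
(a) entrant a minor — not met.
(i) not (consent to enter) — holds.
(ii) not (commercial use) — holds.
So (b) is satisfied (T AND T).
(c) no remedial action — fails.
So (3) is satisfied (F OR T OR F).
So Overall is satisfied (T AND T AND T).
Exception (complaint lodged) — not satisfied.
Result: main true OR exception false → true.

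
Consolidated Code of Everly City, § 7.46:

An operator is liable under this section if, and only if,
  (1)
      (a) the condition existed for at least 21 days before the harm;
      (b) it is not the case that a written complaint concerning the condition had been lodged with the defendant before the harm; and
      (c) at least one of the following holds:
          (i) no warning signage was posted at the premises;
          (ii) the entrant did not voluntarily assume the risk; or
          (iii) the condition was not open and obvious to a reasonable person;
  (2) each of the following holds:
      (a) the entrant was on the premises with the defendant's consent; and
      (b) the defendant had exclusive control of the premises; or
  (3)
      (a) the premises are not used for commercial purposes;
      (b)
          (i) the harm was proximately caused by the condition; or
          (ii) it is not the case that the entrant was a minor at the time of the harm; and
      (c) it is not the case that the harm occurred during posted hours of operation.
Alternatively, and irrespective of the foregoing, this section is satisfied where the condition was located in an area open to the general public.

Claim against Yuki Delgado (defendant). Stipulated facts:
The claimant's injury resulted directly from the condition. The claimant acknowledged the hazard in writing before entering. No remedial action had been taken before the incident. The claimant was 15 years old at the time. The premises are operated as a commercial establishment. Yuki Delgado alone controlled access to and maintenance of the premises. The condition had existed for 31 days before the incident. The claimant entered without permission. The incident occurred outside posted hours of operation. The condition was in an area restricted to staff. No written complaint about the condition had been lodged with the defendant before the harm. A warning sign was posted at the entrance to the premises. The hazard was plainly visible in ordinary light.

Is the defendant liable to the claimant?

No — not liable.

(a) condition ≥21 days old — satisfied.
(b) not (complaint lodged) — satisfied.
(i) no signage posted — not satisfied.
(ii) no assumed risk — not met.
(iii) not open/obvious — not met.
(c): F OR F OR F → false.
(1) = T AND T AND F = false.
(a) consent to enter — not satisfied.
(b) exclusive control — holds.
So (2) is not satisfied (F AND T).
(a) not (commercial use) — fails.
(i) proximate cause — holds.
(ii) not (entrant a minor) — not satisfied.
(b) = T OR F = true.
(c) not (during posted hours) — holds.
So (3) is not satisfied (F AND T AND T).
So Overall is not satisfied (F OR F OR F).
Exception (public area) — not satisfied.
Result: main false OR exception false → false.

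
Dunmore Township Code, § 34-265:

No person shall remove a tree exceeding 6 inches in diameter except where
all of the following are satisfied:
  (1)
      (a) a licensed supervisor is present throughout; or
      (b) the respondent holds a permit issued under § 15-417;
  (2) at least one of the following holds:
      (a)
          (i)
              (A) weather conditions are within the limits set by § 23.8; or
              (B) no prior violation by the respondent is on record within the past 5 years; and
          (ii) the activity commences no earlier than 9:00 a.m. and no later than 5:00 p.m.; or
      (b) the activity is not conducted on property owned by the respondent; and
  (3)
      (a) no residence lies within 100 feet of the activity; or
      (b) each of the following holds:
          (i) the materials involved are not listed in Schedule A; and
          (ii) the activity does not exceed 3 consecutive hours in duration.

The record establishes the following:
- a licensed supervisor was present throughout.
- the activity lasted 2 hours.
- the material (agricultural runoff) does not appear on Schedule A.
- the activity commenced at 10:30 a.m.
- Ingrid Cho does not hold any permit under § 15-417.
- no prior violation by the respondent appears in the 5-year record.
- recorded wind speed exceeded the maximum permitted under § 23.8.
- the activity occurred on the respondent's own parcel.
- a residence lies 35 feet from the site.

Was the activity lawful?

Yes — lawful.

(a) supervisor present — met.
(b) holds permit — not met.
(1): T OR F → true.
(A) weather ok — not met.
(B) no prior violation — holds.
So (i) is satisfied (F OR T).
(ii) start within hours — met.
(a) = T AND T = true.
(b) not (own property) — fails.
(2) = T OR F = true.
(a) no residence in 100 ft — fails.
(i) not (Schedule A material) — met.
(ii) ≤ 3 hrs duration — holds.
(b) = T AND T = true.
So (3) is satisfied (F OR T).
Overall: T AND T AND T → true.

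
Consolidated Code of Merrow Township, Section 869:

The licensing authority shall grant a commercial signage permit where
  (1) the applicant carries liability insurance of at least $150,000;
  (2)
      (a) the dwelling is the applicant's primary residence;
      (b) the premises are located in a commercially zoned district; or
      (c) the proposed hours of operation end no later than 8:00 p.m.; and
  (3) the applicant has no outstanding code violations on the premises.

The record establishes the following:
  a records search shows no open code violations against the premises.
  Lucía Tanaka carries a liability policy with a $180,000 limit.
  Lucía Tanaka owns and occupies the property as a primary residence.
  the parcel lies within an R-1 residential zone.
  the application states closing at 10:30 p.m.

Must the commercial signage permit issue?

Yes — granted.

(1) insurance ≥ $150,000 — satisfied.
(a) primary residence — met.
(b) commercially zoned — not satisfied.
(c) closes by 8 p.m. — not met.
(2) = T OR F OR F = true.
(3) no code violations — satisfied.
Overall = T AND T AND T = true.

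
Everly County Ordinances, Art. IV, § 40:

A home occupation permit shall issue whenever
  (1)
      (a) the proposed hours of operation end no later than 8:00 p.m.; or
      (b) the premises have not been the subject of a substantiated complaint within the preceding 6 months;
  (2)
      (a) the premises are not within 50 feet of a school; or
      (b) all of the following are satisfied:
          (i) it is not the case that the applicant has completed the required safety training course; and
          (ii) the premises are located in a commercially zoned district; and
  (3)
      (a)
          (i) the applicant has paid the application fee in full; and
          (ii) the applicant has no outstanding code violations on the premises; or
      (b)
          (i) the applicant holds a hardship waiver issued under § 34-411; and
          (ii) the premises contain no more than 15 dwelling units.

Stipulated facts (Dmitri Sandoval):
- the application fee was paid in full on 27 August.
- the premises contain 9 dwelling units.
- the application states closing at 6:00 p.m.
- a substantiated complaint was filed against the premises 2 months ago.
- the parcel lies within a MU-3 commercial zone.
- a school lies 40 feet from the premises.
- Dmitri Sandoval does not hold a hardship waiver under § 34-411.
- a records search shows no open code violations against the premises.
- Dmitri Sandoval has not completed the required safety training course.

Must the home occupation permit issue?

Yes — granted.

(a) closes by 8 p.m. — holds.
(b) no complaint in 6 mo. — not met.
(1) = T OR F = true.
(a) ≥50 ft from school — not satisfied.
(i) not (safety training) — satisfied.
(ii) commercially zoned — met.
(b) = T AND T = true.
So (2) is satisfied (F OR T).
(i) fee paid — satisfied.
(ii) no code violations — holds.
So (a) is satisfied (T AND T).
(i) hardship waiver — not met.
(ii) ≤ 15 units — holds.
(b): F AND T → false.
(3) = T OR F = true.
So Overall is satisfied (T AND T AND T).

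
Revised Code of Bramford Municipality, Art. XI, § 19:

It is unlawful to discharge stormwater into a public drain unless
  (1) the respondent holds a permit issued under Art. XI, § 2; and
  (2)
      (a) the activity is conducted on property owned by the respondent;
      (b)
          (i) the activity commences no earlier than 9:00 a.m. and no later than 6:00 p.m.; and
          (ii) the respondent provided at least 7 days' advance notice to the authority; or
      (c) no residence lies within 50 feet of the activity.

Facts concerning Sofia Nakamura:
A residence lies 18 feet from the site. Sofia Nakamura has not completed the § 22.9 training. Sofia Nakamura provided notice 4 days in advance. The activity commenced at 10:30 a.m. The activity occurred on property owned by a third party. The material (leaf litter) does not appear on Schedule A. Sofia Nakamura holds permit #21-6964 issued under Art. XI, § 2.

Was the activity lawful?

(1) holds permit — satisfied.
(a) own property — not satisfied.
(i) start within hours — satisfied.
(ii) ≥7 days' notice — not met.
(b): T AND F → false.
(c) no residence in 50 ft — not satisfied.
(2) = F OR F OR F = false.
So Overall is not satisfied (T AND F).

No — unlawful.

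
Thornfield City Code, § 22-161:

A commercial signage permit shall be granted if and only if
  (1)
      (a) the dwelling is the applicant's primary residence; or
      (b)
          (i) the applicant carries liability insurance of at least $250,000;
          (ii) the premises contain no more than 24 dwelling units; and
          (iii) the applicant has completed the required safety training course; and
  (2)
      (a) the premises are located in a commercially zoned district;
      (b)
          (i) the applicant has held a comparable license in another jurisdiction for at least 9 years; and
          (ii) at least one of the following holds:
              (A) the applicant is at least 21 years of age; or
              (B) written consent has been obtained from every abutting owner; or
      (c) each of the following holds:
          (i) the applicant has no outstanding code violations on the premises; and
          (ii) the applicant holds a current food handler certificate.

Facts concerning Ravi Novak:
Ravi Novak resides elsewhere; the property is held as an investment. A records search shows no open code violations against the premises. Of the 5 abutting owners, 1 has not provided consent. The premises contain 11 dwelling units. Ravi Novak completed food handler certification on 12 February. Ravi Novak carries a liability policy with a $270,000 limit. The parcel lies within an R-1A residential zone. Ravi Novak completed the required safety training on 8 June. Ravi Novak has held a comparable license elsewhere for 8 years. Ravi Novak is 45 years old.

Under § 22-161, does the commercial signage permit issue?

(a) primary residence — not met.
(i) insurance ≥ $250,000 — met.
(ii) ≤ 24 units — holds.
(iii) safety training — met.
(b) = T AND T AND T = true.
(1) = F OR T = true.
(a) commercially zoned — not met.
(i) prior license ≥ 9 yr — not met.
(A) age ≥ 21 — satisfied.
(B) all abutters consent — not satisfied.
(ii): T OR F → true.
(b): F AND T → false.
(i) no code violations — met.
(ii) food handler cert. — holds.
So (c) is satisfied (T AND T).
(2) = F OR F OR T = true.
Overall = T AND T = true.

Yes — granted.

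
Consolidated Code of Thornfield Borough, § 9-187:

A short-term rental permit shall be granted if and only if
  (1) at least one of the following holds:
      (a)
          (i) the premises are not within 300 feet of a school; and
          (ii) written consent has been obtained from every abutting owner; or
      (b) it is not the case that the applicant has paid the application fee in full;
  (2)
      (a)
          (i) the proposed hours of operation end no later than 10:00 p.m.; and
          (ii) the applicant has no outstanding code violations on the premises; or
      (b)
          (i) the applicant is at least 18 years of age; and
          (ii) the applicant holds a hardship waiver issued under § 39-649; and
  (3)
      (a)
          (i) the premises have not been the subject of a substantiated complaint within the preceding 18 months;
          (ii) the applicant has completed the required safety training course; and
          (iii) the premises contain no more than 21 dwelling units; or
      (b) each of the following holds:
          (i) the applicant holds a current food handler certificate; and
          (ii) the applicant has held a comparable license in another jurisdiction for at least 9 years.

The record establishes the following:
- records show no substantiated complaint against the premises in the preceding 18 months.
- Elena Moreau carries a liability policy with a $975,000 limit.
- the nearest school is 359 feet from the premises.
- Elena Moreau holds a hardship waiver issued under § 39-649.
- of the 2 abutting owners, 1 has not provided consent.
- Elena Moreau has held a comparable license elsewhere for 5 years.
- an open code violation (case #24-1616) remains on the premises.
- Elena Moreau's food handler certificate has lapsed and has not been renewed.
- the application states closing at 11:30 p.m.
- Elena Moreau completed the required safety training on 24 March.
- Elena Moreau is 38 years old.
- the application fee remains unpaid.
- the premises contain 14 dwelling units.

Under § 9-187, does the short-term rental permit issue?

(i) ≥300 ft from school — satisfied.
(ii) all abutters consent — fails.
So (a) is not satisfied (T AND F).
(b) not (fee paid) — satisfied.
(1) = F OR T = true.
(i) closes by 10 p.m. — not met.
(ii) no code violations — not satisfied.
(a) = F AND F = false.
(i) age ≥ 18 — met.
(ii) hardship waiver — met.
(b) = T AND T = true.
(2) = F OR T = true.
(i) no complaint in 18 mo. — satisfied.
(ii) safety training — satisfied.
(iii) ≤ 21 units — met.
(a) = T AND T AND T = true.
(i) food handler cert. — not satisfied.
(ii) prior license ≥ 9 yr — not met.
(b): F AND F → false.
(3) = T OR F = true.
Overall = T AND T AND T = true.

Yes — granted.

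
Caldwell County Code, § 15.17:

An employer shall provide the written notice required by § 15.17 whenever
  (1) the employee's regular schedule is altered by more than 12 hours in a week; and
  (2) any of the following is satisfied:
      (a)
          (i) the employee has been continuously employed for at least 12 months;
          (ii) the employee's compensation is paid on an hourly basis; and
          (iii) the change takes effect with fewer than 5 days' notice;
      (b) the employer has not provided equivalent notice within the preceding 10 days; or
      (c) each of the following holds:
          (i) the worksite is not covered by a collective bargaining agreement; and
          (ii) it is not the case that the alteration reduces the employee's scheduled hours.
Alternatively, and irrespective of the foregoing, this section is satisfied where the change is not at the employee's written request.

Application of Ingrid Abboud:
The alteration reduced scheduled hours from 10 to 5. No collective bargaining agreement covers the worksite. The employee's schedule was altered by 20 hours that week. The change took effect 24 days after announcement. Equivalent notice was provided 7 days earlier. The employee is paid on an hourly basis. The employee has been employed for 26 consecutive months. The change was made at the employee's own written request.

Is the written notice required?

(1) schedule shift > 12h — met.
(i) tenure ≥ 12 mo. — met.
(ii) hourly-paid — holds.
(iii) < 5 days' notice — not met.
So (a) is not satisfied (T AND T AND F).
(b) no recent notice — fails.
(i) no CBA — holds.
(ii) not (hours reduced) — not met.
(c) = T AND F = false.
(2): F OR F OR F → false.
Overall = T AND F = false.
Exception (not employee-requested) — not satisfied.
Result: main false OR exception false → false.

No — not required.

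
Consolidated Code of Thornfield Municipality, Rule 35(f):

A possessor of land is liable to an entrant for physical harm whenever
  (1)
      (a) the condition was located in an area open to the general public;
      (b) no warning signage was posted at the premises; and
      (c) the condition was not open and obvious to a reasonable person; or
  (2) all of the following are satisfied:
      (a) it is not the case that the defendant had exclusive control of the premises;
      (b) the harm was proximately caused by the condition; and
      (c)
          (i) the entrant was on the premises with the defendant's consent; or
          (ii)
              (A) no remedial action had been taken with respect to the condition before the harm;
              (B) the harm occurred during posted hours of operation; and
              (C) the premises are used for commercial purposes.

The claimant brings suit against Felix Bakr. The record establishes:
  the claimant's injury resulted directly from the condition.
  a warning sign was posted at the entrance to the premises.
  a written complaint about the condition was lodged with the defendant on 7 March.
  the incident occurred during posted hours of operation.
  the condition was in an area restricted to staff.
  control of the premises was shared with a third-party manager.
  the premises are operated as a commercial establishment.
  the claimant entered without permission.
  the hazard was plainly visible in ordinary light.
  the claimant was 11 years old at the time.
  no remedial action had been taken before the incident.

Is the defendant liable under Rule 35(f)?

(a) public area — fails.
(b) no signage posted — not met.
(c) not open/obvious — fails.
So (1) is not satisfied (F AND F AND F).
(a) not (exclusive control) — met.
(b) proximate cause — satisfied.
(i) consent to enter — not met.
(A) no remedial action — satisfied.
(B) during posted hours — met.
(C) commercial use — holds.
(ii): T AND T AND T → true.
So (c) is satisfied (F OR T).
(2): T AND T AND T → true.
So Overall is satisfied (F OR T).

Yes — liable.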